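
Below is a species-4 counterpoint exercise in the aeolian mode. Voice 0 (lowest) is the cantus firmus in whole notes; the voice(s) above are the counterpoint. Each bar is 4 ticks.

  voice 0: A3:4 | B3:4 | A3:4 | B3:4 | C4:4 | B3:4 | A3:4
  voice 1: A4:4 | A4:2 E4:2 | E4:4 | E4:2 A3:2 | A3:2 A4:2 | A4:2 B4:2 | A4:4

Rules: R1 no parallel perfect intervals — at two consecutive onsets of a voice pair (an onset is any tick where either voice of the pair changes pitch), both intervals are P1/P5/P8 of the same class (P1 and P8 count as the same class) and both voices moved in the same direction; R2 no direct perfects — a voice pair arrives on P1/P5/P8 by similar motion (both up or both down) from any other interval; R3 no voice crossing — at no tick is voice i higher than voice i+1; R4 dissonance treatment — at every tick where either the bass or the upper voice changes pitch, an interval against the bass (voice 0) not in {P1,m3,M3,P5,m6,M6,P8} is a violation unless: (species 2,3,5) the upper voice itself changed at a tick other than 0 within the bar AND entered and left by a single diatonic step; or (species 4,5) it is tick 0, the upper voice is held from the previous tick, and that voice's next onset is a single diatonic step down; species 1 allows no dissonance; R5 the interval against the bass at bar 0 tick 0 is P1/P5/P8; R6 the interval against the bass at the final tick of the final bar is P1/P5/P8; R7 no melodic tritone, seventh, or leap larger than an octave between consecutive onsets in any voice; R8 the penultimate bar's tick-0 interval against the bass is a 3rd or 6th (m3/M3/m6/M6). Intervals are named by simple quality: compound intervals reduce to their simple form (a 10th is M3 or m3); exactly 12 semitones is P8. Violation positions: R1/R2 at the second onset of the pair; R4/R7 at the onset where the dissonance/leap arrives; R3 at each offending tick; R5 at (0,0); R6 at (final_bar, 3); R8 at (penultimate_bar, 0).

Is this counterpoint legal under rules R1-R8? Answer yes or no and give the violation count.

bar 0: v0=A3 v1=A4 (P8)
bar 1: v0=B3 v1=A4 (m7)
bar 2: v0=A3 v1=E4 (P5)
bar 3: v0=B3 v1=E4 (P4)
bar 4: v0=C4 v1=A3 (m3)
bar 5: v0=B3 v1=A4 (m7)
bar 6: v0=A3 v1=A4 (P8)
  R4 @ bar1.0: B3/A4 m7 untreated
  R4 @ bar1.2: B3/E4 P4 untreated
  R4 @ bar3.0: B3/E4 P4 untreated
  R3 @ bar3.2: B3 above A3
  R4 @ bar3.2: B3/A3 M2 untreated
  R3 @ bar3.3: B3 above A3
  R3 @ bar4.0: C4 above A3
  R3 @ bar4.1: C4 above A3
  R4 @ bar5.0: B3/A4 m7 untreated
  R8 @ bar5.0: penult m7 not 3rd/6th
  R1 @ bar6.0: B3/B4 P8 -> A3/A4 P8 similar

No (11 violations)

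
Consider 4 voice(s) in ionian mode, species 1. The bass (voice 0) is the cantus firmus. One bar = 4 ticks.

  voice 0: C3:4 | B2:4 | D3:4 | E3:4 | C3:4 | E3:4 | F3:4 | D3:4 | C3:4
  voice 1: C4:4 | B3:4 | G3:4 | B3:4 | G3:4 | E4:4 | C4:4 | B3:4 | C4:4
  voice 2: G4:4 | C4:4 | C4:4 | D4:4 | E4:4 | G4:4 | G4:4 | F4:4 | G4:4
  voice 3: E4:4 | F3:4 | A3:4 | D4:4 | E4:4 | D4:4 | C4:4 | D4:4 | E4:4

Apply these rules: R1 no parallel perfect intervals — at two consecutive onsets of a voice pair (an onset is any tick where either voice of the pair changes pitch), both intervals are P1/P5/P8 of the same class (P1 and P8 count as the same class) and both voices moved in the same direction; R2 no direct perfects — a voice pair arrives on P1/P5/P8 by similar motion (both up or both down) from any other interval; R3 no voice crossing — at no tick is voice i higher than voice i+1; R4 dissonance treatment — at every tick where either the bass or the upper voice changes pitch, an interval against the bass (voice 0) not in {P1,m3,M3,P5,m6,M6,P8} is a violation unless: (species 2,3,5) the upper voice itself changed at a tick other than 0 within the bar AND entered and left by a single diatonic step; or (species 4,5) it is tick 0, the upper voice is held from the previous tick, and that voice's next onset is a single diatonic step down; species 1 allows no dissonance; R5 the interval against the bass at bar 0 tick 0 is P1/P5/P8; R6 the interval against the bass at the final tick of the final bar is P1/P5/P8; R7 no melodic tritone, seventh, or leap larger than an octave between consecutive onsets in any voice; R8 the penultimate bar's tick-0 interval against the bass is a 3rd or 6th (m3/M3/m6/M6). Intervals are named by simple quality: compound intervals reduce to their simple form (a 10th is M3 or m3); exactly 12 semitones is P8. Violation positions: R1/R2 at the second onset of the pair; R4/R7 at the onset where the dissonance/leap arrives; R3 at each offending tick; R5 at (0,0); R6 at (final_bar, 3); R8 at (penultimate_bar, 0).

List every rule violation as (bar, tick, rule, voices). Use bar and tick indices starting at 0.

(0, 0, R3, (2, 3))
(0, 0, R5, (0, 3))
(0, 1, R3, (2, 3))
(0, 2, R3, (2, 3))
(0, 3, R3, (2, 3))
(1, 0, R1, (0, 1))
(1, 0, R2, (2, 3))
(1, 0, R3, (2, 3))
(1, 0, R4, (0, 2))
(1, 0, R4, (0, 3))
(1, 0, R7, (3,))
(1, 1, R3, (2, 3))
(1, 2, R3, (2, 3))
(1, 3, R3, (2, 3))
(2, 0, R2, (0, 3))
(2, 0, R3, (2, 3))
(2, 0, R4, (0, 1))
(2, 0, R4, (0, 2))
(2, 1, R3, (2, 3))
(2, 2, R3, (2, 3))
(2, 3, R3, (2, 3))
(3, 0, R2, (0, 1))
(3, 0, R2, (2, 3))
(3, 0, R4, (0, 2))
(3, 0, R4, (0, 3))
(4, 0, R1, (0, 1))
(4, 0, R1, (2, 3))
(5, 0, R2, (0, 1))
(5, 0, R3, (2, 3))
(5, 0, R4, (0, 3))
(5, 1, R3, (2, 3))
(5, 2, R3, (2, 3))
(5, 3, R3, (2, 3))
(6, 0, R2, (1, 3))
(6, 0, R3, (2, 3))
(6, 0, R4, (0, 2))
(6, 1, R3, (2, 3))
(6, 2, R3, (2, 3))
(6, 3, R3, (2, 3))
(7, 0, R3, (2, 3))
(7, 0, R8, (0, 3))
(7, 1, R3, (2, 3))
(7, 2, R3, (2, 3))
(7, 3, R3, (2, 3))
(8, 0, R2, (1, 2))
(8, 0, R3, (2, 3))
(8, 1, R3, (2, 3))
(8, 2, R3, (2, 3))
(8, 3, R3, (2, 3))
(8, 3, R6, (0, 3))

bar 0: v0=C3 v1=C4 v2=G4 v3=E4 downbeat M3
bar 1: v0=B2 v1=B3 v2=C4 v3=F3 downbeat TT
bar 2: v0=D3 v1=G3 v2=C4 v3=A3 downbeat P5
bar 3: v0=E3 v1=B3 v2=D4 v3=D4 downbeat m7
bar 4: v0=C3 v1=G3 v2=E4 v3=E4 downbeat M3
bar 5: v0=E3 v1=E4 v2=G4 v3=D4 downbeat m7
bar 6: v0=F3 v1=C4 v2=G4 v3=C4 downbeat P5
bar 7: v0=D3 v1=B3 v2=F4 v3=D4 downbeat P8
bar 8: v0=C3 v1=C4 v2=G4 v3=E4 downbeat M3
  -> R3 @ bar 0 tick 0 v(2, 3): G4 above E4
  -> R5 @ bar 0 tick 0 v(0, 3): opens on M3
  -> R3 @ bar 0 tick 1 v(2, 3): G4 above E4
  -> R3 @ bar 0 tick 2 v(2, 3): G4 above E4
  -> R3 @ bar 0 tick 3 v(2, 3): G4 above E4
  -> R1 @ bar 1 tick 0 v(0, 1): C3/C4 P8 -> B2/B3 P8 similar
  -> R2 @ bar 1 tick 0 v(2, 3): G4/E4 m3 -> C4/F3 P5 similar
  -> R3 @ bar 1 tick 0 v(2, 3): C4 above F3
  -> R4 @ bar 1 tick 0 v(0, 2): B2/C4 m2 untreated
  -> R4 @ bar 1 tick 0 v(0, 3): B2/F3 TT untreated
  -> R7 @ bar 1 tick 0 v(3,): E4->F3 leap 11st
  -> R3 @ bar 1 tick 1 v(2, 3): C4 above F3
  -> R3 @ bar 1 tick 2 v(2, 3): C4 above F3
  -> R3 @ bar 1 tick 3 v(2, 3): C4 above F3
  -> R2 @ bar 2 tick 0 v(0, 3): B2/F3 TT -> D3/A3 P5 similar
  -> R3 @ bar 2 tick 0 v(2, 3): C4 above A3
  -> R4 @ bar 2 tick 0 v(0, 1): D3/G3 P4 untreated
  -> R4 @ bar 2 tick 0 v(0, 2): D3/C4 m7 untreated
  -> R3 @ bar 2 tick 1 v(2, 3): C4 above A3
  -> R3 @ bar 2 tick 2 v(2, 3): C4 above A3
  -> R3 @ bar 2 tick 3 v(2, 3): C4 above A3
  -> R2 @ bar 3 tick 0 v(0, 1): D3/G3 P4 -> E3/B3 P5 similar
  -> R2 @ bar 3 tick 0 v(2, 3): C4/A3 m3 -> D4/D4 P1 similar
  -> R4 @ bar 3 tick 0 v(0, 2): E3/D4 m7 untreated
  -> R4 @ bar 3 tick 0 v(0, 3): E3/D4 m7 untreated
  -> R1 @ bar 4 tick 0 v(0, 1): E3/B3 P5 -> C3/G3 P5 similar
  -> R1 @ bar 4 tick 0 v(2, 3): D4/D4 P1 -> E4/E4 P1 similar
  -> R2 @ bar 5 tick 0 v(0, 1): C3/G3 P5 -> E3/E4 P8 similar
  -> R3 @ bar 5 tick 0 v(2, 3): G4 above D4
  -> R4 @ bar 5 tick 0 v(0, 3): E3/D4 m7 untreated
  -> R3 @ bar 5 tick 1 v(2, 3): G4 above D4
  -> R3 @ bar 5 tick 2 v(2, 3): G4 above D4
  -> R3 @ bar 5 tick 3 v(2, 3): G4 above D4
  -> R2 @ bar 6 tick 0 v(1, 3): E4/D4 M2 -> C4/C4 P1 similar
  -> R3 @ bar 6 tick 0 v(2, 3): G4 above C4
  -> R4 @ bar 6 tick 0 v(0, 2): F3/G4 M2 untreated
  -> R3 @ bar 6 tick 1 v(2, 3): G4 above C4
  -> R3 @ bar 6 tick 2 v(2, 3): G4 above C4
  -> R3 @ bar 6 tick 3 v(2, 3): G4 above C4
  -> R3 @ bar 7 tick 0 v(2, 3): F4 above D4
  -> R8 @ bar 7 tick 0 v(0, 3): penult P8 not 3rd/6th
  -> R3 @ bar 7 tick 1 v(2, 3): F4 above D4
  -> R3 @ bar 7 tick 2 v(2, 3): F4 above D4
  -> R3 @ bar 7 tick 3 v(2, 3): F4 above D4
  -> R2 @ bar 8 tick 0 v(1, 2): B3/F4 TT -> C4/G4 P5 similar
  -> R3 @ bar 8 tick 0 v(2, 3): G4 above E4
  -> R3 @ bar 8 tick 1 v(2, 3): G4 above E4
  -> R3 @ bar 8 tick 2 v(2, 3): G4 above E4
  -> R3 @ bar 8 tick 3 v(2, 3): G4 above E4
  -> R6 @ bar 8 tick 3 v(0, 3): closes on M3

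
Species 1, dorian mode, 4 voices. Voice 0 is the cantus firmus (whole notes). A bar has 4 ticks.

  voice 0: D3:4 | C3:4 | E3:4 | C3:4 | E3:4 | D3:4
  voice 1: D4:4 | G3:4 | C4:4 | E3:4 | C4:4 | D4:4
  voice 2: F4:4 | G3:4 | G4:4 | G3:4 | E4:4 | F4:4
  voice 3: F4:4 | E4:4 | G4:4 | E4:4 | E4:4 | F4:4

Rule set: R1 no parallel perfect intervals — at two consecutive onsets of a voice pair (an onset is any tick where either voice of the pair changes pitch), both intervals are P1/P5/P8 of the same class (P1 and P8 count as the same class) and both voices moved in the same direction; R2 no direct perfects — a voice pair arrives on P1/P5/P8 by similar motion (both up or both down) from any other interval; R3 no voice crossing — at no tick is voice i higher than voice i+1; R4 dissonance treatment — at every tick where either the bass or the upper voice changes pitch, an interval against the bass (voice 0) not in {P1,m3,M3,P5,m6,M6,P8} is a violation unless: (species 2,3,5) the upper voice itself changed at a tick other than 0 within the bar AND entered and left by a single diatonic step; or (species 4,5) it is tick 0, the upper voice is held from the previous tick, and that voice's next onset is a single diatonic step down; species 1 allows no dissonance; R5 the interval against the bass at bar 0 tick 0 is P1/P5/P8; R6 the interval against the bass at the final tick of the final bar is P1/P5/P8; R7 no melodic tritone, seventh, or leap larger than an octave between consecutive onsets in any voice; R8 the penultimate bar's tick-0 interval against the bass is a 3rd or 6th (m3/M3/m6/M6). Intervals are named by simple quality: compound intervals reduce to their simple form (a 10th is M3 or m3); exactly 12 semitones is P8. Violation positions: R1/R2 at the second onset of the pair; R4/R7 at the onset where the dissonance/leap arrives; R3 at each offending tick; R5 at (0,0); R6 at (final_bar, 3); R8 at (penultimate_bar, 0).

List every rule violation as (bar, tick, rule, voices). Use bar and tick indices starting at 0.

(0, 0, R5, (0, 2))
(0, 0, R5, (0, 3))
(1, 0, R2, (0, 1))
(1, 0, R2, (0, 2))
(1, 0, R2, (1, 2))
(1, 0, R7, (2,))
(2, 0, R2, (1, 2))
(2, 0, R2, (1, 3))
(2, 0, R2, (2, 3))
(3, 0, R2, (0, 2))
(3, 0, R2, (1, 3))
(4, 0, R2, (0, 2))
(4, 0, R8, (0, 2))
(4, 0, R8, (0, 3))
(5, 0, R1, (2, 3))
(5, 3, R6, (0, 2))
(5, 3, R6, (0, 3))

bar 0: v0=D3 v1=D4 v2=F4 v3=F4 downbeat m3
bar 1: v0=C3 v1=G3 v2=G3 v3=E4 downbeat M3
bar 2: v0=E3 v1=C4 v2=G4 v3=G4 downbeat m3
bar 3: v0=C3 v1=E3 v2=G3 v3=E4 downbeat M3
bar 4: v0=E3 v1=C4 v2=E4 v3=E4 downbeat P8
bar 5: v0=D3 v1=D4 v2=F4 v3=F4 downbeat m3
  -> R5 @ bar 0 tick 0 v(0, 2): opens on m3
  -> R5 @ bar 0 tick 0 v(0, 3): opens on m3
  -> R2 @ bar 1 tick 0 v(0, 1): D3/D4 P8 -> C3/G3 P5 similar
  -> R2 @ bar 1 tick 0 v(0, 2): D3/F4 m3 -> C3/G3 P5 similar
  -> R2 @ bar 1 tick 0 v(1, 2): D4/F4 m3 -> G3/G3 P1 similar
  -> R7 @ bar 1 tick 0 v(2,): F4->G3 leap 10st
  -> R2 @ bar 2 tick 0 v(1, 2): G3/G3 P1 -> C4/G4 P5 similar
  -> R2 @ bar 2 tick 0 v(1, 3): G3/E4 M6 -> C4/G4 P5 similar
  -> R2 @ bar 2 tick 0 v(2, 3): G3/E4 M6 -> G4/G4 P1 similar
  -> R2 @ bar 3 tick 0 v(0, 2): E3/G4 m3 -> C3/G3 P5 similar
  -> R2 @ bar 3 tick 0 v(1, 3): C4/G4 P5 -> E3/E4 P8 similar
  -> R2 @ bar 4 tick 0 v(0, 2): C3/G3 P5 -> E3/E4 P8 similar
  -> R8 @ bar 4 tick 0 v(0, 2): penult P8 not 3rd/6th
  -> R8 @ bar 4 tick 0 v(0, 3): penult P8 not 3rd/6th
  -> R1 @ bar 5 tick 0 v(2, 3): E4/E4 P1 -> F4/F4 P1 similar
  -> R6 @ bar 5 tick 3 v(0, 2): closes on m3
  -> R6 @ bar 5 tick 3 v(0, 3): closes on m3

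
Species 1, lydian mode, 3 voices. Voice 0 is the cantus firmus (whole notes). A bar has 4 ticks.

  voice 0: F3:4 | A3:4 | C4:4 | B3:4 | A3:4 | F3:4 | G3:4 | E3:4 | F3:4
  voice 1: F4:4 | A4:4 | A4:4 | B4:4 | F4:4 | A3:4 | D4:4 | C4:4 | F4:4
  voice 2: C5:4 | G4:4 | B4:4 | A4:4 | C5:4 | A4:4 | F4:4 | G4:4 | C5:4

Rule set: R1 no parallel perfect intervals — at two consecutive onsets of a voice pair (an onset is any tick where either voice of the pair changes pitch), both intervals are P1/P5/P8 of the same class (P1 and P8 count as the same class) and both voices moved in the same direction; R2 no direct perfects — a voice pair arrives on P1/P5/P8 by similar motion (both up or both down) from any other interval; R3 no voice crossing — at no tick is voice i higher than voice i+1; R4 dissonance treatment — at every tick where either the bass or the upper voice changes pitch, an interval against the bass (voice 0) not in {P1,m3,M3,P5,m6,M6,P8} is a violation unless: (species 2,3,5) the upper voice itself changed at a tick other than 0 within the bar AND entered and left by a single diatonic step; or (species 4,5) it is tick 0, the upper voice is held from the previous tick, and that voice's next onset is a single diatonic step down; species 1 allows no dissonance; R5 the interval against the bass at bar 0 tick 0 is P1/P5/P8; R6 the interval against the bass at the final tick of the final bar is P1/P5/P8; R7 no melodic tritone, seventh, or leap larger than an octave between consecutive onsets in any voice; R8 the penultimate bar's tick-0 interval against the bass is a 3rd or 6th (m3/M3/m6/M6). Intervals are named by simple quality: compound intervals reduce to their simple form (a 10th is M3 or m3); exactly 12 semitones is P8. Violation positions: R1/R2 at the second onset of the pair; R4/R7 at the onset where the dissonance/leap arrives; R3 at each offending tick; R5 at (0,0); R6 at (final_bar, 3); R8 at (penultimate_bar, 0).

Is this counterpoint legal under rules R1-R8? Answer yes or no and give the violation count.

No (19 violations)

bar 0: v0=F3 v1=F4 v2=C5 (P5)
bar 1: v0=A3 v1=A4 v2=G4 (m7)
bar 2: v0=C4 v1=A4 v2=B4 (M7)
bar 3: v0=B3 v1=B4 v2=A4 (m7)
bar 4: v0=A3 v1=F4 v2=C5 (m3)
bar 5: v0=F3 v1=A3 v2=A4 (M3)
bar 6: v0=G3 v1=D4 v2=F4 (m7)
bar 7: v0=E3 v1=C4 v2=G4 (m3)
bar 8: v0=F3 v1=F4 v2=C5 (P5)
  R1 @ bar1.0: F3/F4 P8 -> A3/A4 P8 similar
  R3 @ bar1.0: A4 above G4
  R4 @ bar1.0: A3/G4 m7 untreated
  R3 @ bar1.1: A4 above G4
  R3 @ bar1.2: A4 above G4
  R3 @ bar1.3: A4 above G4
  R4 @ bar2.0: C4/B4 M7 untreated
  R3 @ bar3.0: B4 above A4
  R4 @ bar3.0: B3/A4 m7 untreated
  R3 @ bar3.1: B4 above A4
  R3 @ bar3.2: B4 above A4
  R3 @ bar3.3: B4 above A4
  R7 @ bar4.0: B4->F4 leap 6st
  R2 @ bar5.0: F4/C5 P5 -> A3/A4 P8 similar
  R2 @ bar6.0: F3/A3 M3 -> G3/D4 P5 similar
  R4 @ bar6.0: G3/F4 m7 untreated
  R1 @ bar8.0: C4/G4 P5 -> F4/C5 P5 similar
  R2 @ bar8.0: E3/C4 m6 -> F3/F4 P8 similar
  R2 @ bar8.0: E3/G4 m3 -> F3/C5 P5 similar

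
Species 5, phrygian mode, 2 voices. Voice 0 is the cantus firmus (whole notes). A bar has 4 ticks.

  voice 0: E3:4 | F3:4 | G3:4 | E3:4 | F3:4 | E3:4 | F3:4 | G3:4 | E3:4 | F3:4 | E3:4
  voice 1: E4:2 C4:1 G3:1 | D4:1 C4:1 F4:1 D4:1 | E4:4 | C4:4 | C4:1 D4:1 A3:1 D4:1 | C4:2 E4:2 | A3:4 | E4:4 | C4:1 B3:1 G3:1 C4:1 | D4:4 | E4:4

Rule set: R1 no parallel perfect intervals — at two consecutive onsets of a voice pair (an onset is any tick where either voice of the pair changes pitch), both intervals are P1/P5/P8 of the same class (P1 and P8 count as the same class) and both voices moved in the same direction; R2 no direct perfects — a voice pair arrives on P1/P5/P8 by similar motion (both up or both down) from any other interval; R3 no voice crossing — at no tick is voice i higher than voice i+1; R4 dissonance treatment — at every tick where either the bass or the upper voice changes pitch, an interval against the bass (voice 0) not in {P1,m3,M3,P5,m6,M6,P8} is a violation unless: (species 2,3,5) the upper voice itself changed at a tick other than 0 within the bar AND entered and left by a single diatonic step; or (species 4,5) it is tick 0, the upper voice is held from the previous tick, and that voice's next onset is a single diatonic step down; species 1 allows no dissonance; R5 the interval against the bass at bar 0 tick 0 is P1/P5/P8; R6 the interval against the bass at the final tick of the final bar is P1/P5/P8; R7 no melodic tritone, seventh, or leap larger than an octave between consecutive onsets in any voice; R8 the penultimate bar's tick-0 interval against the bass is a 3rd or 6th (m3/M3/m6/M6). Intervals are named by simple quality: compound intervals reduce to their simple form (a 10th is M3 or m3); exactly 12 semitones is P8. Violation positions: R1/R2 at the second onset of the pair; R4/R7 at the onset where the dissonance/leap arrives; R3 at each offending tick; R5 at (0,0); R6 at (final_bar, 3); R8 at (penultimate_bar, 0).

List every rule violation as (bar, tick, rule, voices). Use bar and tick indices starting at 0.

No violations across 11 bars (E3..E3 vs E4..E4).

bar 0: v0=E3 v1=E4 downbeat P8
bar 1: v0=F3 v1=D4 downbeat M6
bar 2: v0=G3 v1=E4 downbeat M6
bar 3: v0=E3 v1=C4 downbeat m6
bar 4: v0=F3 v1=C4 downbeat P5
bar 5: v0=E3 v1=C4 downbeat m6
bar 6: v0=F3 v1=A3 downbeat M3
bar 7: v0=G3 v1=E4 downbeat M6
bar 8: v0=E3 v1=C4 downbeat m6
bar 9: v0=F3 v1=D4 downbeat M6
bar 10: v0=E3 v1=E4 downbeat P8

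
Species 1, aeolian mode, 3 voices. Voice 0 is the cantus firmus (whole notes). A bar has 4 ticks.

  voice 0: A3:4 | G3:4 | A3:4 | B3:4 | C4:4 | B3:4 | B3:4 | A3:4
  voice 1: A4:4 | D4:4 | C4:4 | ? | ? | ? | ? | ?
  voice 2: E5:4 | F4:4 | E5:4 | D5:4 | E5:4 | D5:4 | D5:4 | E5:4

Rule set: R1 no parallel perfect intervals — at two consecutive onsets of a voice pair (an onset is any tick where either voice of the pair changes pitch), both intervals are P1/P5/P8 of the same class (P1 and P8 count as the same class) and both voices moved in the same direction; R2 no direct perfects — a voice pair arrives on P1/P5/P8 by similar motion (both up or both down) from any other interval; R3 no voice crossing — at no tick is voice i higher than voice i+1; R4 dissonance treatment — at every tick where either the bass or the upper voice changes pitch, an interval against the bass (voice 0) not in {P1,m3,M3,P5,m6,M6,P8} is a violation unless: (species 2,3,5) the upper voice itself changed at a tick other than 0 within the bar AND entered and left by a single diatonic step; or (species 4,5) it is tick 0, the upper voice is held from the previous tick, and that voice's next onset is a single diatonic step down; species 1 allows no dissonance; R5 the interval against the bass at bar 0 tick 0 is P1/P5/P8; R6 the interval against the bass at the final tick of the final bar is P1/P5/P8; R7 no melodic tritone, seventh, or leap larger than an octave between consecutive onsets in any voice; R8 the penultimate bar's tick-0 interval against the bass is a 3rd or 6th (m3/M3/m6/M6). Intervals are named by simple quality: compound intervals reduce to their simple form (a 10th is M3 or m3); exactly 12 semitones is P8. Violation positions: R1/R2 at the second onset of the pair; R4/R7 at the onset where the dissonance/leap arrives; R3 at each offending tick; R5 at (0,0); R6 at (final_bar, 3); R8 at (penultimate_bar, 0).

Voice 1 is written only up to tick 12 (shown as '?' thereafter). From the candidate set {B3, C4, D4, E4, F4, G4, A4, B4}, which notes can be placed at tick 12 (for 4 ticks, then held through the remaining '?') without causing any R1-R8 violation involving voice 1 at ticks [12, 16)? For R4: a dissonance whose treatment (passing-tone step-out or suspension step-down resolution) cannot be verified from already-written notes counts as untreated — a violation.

B3: legal
C4: violates R4
D4: legal
E4: violates R4
F4: violates R4
G4: legal
A4: violates R4
B4: violates R2,R7

{B3, D4, G4}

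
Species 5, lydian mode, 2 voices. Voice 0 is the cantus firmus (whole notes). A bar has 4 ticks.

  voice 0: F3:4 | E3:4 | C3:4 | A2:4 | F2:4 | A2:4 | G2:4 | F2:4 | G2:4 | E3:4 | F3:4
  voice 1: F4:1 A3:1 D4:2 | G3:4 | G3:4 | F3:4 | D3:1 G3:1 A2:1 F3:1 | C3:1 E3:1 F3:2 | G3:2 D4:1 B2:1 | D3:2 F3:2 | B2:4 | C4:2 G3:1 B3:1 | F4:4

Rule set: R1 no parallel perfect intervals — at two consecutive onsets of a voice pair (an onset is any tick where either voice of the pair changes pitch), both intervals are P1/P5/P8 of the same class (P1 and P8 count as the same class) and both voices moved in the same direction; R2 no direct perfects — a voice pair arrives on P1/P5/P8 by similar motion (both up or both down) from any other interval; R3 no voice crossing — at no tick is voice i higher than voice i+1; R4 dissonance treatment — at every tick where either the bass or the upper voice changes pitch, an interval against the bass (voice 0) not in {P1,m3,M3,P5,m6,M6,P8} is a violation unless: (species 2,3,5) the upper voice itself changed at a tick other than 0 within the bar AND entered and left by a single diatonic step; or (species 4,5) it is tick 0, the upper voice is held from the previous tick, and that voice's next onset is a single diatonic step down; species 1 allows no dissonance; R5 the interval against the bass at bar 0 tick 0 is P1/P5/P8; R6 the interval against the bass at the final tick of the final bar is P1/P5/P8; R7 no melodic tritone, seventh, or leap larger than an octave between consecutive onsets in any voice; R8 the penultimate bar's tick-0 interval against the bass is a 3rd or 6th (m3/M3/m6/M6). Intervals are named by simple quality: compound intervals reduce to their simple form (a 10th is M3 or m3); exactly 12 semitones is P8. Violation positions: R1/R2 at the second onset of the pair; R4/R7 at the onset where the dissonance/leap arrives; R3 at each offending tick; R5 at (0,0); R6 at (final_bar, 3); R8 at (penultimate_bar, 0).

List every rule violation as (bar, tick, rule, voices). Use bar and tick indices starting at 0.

bar 0: v0=F3 v1=F4 downbeat P8
bar 1: v0=E3 v1=G3 downbeat m3
bar 2: v0=C3 v1=G3 downbeat P5
bar 3: v0=A2 v1=F3 downbeat m6
bar 4: v0=F2 v1=D3 downbeat M6
bar 5: v0=A2 v1=C3 downbeat m3
bar 6: v0=G2 v1=G3 downbeat P8
bar 7: v0=F2 v1=D3 downbeat M6
bar 8: v0=G2 v1=B2 downbeat M3
bar 9: v0=E3 v1=C4 downbeat m6
bar 10: v0=F3 v1=F4 downbeat P8
  -> R4 @ bar 4 tick 1 v(0, 1): F2/G3 M2 untreated
  -> R7 @ bar 4 tick 2 v(1,): G3->A2 leap 10st
  -> R7 @ bar 6 tick 3 v(1,): D4->B2 leap 15st
  -> R7 @ bar 8 tick 0 v(1,): F3->B2 leap 6st
  -> R7 @ bar 9 tick 0 v(1,): B2->C4 leap 13st
  -> R2 @ bar 10 tick 0 v(0, 1): E3/B3 P5 -> F3/F4 P8 similar
  -> R7 @ bar 10 tick 0 v(1,): B3->F4 leap 6st

(4, 1, R4, (0, 1))
(4, 2, R7, (1,))
(6, 3, R7, (1,))
(8, 0, R7, (1,))
(9, 0, R7, (1,))
(10, 0, R2, (0, 1))
(10, 0, R7, (1,))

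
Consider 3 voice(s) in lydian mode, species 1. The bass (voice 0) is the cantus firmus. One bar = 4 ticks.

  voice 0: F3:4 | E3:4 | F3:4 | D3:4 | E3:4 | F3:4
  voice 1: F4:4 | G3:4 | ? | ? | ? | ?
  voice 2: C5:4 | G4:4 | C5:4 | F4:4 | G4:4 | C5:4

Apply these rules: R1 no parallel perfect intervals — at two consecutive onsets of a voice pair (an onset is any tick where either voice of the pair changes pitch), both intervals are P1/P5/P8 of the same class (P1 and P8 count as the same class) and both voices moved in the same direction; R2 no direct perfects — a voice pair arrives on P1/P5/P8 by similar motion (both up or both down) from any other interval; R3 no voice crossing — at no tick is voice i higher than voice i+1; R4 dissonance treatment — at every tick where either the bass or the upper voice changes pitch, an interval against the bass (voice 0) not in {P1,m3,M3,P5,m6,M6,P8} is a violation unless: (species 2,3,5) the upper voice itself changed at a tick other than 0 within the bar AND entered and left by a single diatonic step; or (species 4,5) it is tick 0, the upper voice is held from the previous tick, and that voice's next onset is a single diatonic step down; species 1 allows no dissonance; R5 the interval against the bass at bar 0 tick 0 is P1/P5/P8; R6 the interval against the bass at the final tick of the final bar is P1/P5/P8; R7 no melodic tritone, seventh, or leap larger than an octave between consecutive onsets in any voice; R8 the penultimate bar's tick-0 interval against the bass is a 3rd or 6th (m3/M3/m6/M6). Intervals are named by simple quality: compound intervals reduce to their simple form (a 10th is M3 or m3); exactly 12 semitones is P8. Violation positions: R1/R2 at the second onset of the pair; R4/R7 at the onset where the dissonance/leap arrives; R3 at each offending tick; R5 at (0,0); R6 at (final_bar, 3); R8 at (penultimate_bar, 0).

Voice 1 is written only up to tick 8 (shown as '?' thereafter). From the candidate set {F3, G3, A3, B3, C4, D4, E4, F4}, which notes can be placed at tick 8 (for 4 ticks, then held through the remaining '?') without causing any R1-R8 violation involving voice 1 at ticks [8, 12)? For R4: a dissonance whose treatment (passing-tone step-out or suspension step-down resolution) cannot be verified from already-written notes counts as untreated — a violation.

{A3, D4, F3}

F3: legal
G3: violates R4
A3: legal
B3: violates R4
C4: violates R1,R2
D4: legal
E4: violates R4
F4: violates R2,R7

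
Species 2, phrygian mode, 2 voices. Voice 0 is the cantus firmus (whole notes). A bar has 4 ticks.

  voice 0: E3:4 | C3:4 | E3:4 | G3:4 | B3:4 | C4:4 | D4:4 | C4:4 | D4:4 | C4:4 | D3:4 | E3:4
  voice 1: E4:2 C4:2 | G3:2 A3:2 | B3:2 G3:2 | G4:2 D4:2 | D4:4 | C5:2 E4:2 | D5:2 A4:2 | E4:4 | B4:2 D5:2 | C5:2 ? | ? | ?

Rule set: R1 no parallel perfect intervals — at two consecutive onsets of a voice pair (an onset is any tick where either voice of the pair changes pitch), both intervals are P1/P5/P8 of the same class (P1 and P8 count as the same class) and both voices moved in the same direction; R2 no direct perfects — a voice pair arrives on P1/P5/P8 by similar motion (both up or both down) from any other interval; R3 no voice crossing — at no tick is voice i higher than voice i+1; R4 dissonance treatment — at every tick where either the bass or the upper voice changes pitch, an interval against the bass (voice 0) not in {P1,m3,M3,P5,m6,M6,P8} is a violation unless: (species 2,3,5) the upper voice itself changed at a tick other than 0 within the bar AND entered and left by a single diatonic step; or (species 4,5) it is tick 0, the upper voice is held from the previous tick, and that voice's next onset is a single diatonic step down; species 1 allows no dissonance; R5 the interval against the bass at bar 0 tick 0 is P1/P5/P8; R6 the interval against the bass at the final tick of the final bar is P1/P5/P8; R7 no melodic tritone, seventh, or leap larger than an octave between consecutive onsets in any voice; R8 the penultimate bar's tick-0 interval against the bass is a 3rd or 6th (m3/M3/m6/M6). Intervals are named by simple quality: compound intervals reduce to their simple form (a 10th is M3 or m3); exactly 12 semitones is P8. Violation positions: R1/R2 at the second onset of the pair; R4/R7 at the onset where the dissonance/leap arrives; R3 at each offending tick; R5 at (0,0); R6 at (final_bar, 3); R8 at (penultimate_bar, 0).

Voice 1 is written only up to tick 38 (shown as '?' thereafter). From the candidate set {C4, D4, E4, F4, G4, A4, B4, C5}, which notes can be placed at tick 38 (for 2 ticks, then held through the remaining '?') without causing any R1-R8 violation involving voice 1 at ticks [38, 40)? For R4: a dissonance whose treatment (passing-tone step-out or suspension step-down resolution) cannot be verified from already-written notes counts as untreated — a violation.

C4: legal
D4: violates R4,R7
E4: legal
F4: violates R4
G4: legal
A4: legal
B4: violates R4
C5: legal

{A4, C4, C5, E4, G4}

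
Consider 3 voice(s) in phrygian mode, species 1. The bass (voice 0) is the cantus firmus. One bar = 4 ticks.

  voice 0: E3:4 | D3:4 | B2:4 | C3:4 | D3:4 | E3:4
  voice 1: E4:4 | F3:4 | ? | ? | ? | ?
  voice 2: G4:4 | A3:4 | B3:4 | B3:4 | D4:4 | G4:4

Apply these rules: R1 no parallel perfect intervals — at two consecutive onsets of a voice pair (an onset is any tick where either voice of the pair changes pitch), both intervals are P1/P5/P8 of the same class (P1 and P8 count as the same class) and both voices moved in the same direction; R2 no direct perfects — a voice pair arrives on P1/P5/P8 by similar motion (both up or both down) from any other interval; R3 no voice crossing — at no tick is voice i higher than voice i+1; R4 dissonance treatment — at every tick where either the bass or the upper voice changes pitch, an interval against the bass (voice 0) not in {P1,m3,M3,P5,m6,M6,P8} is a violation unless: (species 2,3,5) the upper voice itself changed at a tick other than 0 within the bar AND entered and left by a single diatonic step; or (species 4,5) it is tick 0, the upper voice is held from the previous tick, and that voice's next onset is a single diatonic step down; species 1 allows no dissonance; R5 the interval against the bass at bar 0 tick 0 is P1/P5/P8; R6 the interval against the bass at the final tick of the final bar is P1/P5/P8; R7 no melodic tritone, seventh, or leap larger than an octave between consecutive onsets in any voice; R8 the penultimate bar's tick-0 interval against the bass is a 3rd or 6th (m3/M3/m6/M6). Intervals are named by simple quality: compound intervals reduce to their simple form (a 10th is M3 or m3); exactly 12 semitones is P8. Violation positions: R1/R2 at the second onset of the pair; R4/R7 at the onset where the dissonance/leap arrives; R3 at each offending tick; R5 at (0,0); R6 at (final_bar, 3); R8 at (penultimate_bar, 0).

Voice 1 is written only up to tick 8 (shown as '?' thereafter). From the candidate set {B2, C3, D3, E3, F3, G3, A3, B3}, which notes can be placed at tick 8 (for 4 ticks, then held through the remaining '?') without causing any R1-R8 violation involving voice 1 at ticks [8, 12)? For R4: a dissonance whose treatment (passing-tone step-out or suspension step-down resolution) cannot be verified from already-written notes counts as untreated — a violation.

B2: violates R2,R7
C3: violates R4
D3: legal
E3: violates R4
F3: violates R4
G3: legal
A3: violates R4
B3: violates R2,R7

{D3, G3}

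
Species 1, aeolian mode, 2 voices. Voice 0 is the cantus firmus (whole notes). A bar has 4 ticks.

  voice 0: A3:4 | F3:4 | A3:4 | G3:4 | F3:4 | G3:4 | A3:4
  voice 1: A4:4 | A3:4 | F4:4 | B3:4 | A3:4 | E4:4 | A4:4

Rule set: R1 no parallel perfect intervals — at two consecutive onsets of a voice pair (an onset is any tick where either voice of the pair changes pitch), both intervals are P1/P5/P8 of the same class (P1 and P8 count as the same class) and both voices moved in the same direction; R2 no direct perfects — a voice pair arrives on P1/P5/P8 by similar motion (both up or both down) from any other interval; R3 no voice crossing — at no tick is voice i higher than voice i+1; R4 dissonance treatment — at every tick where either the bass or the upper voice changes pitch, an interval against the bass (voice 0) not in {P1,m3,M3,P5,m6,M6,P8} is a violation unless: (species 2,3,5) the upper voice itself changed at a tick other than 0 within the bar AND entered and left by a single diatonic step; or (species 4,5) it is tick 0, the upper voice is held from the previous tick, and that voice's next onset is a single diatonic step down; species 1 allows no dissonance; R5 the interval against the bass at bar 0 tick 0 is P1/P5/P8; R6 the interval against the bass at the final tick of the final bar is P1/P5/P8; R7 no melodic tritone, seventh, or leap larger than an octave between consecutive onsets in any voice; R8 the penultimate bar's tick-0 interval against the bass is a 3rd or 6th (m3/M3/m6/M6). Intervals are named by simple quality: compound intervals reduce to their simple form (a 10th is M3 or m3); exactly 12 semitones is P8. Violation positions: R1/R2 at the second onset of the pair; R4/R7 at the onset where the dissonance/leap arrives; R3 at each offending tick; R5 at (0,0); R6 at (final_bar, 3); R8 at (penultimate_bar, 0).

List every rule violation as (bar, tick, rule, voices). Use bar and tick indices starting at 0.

(3, 0, R7, (1,))
(6, 0, R2, (0, 1))

bar 0: v0=A3 v1=A4 downbeat P8
bar 1: v0=F3 v1=A3 downbeat M3
bar 2: v0=A3 v1=F4 downbeat m6
bar 3: v0=G3 v1=B3 downbeat M3
bar 4: v0=F3 v1=A3 downbeat M3
bar 5: v0=G3 v1=E4 downbeat M6
bar 6: v0=A3 v1=A4 downbeat P8
  -> R7 @ bar 3 tick 0 v(1,): F4->B3 leap 6st
  -> R2 @ bar 6 tick 0 v(0, 1): G3/E4 M6 -> A3/A4 P8 similar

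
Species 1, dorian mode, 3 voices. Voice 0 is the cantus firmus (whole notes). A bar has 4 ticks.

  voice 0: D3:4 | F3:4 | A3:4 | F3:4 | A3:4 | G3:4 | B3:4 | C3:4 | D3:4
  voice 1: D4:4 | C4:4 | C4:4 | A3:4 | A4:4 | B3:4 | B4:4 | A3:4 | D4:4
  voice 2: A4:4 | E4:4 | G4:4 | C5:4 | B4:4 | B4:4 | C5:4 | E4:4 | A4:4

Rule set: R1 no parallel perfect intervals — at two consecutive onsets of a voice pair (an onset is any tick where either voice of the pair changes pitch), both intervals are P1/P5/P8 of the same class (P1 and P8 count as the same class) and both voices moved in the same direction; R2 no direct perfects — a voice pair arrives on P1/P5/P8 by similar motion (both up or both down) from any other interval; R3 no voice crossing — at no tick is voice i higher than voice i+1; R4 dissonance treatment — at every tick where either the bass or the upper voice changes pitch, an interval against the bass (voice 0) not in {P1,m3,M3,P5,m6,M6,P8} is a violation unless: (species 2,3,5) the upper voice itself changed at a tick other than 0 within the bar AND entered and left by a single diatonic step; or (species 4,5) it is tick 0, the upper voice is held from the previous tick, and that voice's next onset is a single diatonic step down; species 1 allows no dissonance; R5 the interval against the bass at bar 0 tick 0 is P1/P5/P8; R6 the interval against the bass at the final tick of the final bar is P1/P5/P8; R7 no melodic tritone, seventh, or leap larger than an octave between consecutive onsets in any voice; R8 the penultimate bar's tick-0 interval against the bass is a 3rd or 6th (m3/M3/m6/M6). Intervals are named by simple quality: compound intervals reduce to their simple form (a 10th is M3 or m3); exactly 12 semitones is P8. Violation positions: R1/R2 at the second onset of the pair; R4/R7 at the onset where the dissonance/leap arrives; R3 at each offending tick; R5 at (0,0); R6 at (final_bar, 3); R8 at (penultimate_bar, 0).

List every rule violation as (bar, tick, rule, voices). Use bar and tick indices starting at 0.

(1, 0, R4, (0, 2))
(2, 0, R4, (0, 2))
(4, 0, R2, (0, 1))
(4, 0, R4, (0, 2))
(5, 0, R7, (1,))
(6, 0, R2, (0, 1))
(6, 0, R4, (0, 2))
(7, 0, R2, (1, 2))
(7, 0, R7, (0,))
(7, 0, R7, (1,))
(8, 0, R1, (1, 2))
(8, 0, R2, (0, 1))
(8, 0, R2, (0, 2))

bar 0: v0=D3 v1=D4 v2=A4 downbeat P5
bar 1: v0=F3 v1=C4 v2=E4 downbeat M7
bar 2: v0=A3 v1=C4 v2=G4 downbeat m7
bar 3: v0=F3 v1=A3 v2=C5 downbeat P5
bar 4: v0=A3 v1=A4 v2=B4 downbeat M2
bar 5: v0=G3 v1=B3 v2=B4 downbeat M3
bar 6: v0=B3 v1=B4 v2=C5 downbeat m2
bar 7: v0=C3 v1=A3 v2=E4 downbeat M3
bar 8: v0=D3 v1=D4 v2=A4 downbeat P5
  -> R4 @ bar 1 tick 0 v(0, 2): F3/E4 M7 untreated
  -> R4 @ bar 2 tick 0 v(0, 2): A3/G4 m7 untreated
  -> R2 @ bar 4 tick 0 v(0, 1): F3/A3 M3 -> A3/A4 P8 similar
  -> R4 @ bar 4 tick 0 v(0, 2): A3/B4 M2 untreated
  -> R7 @ bar 5 tick 0 v(1,): A4->B3 leap 10st
  -> R2 @ bar 6 tick 0 v(0, 1): G3/B3 M3 -> B3/B4 P8 similar
  -> R4 @ bar 6 tick 0 v(0, 2): B3/C5 m2 untreated
  -> R2 @ bar 7 tick 0 v(1, 2): B4/C5 m2 -> A3/E4 P5 similar
  -> R7 @ bar 7 tick 0 v(0,): B3->C3 leap 11st
  -> R7 @ bar 7 tick 0 v(1,): B4->A3 leap 14st
  -> R1 @ bar 8 tick 0 v(1, 2): A3/E4 P5 -> D4/A4 P5 similar
  -> R2 @ bar 8 tick 0 v(0, 1): C3/A3 M6 -> D3/D4 P8 similar
  -> R2 @ bar 8 tick 0 v(0, 2): C3/E4 M3 -> D3/A4 P5 similar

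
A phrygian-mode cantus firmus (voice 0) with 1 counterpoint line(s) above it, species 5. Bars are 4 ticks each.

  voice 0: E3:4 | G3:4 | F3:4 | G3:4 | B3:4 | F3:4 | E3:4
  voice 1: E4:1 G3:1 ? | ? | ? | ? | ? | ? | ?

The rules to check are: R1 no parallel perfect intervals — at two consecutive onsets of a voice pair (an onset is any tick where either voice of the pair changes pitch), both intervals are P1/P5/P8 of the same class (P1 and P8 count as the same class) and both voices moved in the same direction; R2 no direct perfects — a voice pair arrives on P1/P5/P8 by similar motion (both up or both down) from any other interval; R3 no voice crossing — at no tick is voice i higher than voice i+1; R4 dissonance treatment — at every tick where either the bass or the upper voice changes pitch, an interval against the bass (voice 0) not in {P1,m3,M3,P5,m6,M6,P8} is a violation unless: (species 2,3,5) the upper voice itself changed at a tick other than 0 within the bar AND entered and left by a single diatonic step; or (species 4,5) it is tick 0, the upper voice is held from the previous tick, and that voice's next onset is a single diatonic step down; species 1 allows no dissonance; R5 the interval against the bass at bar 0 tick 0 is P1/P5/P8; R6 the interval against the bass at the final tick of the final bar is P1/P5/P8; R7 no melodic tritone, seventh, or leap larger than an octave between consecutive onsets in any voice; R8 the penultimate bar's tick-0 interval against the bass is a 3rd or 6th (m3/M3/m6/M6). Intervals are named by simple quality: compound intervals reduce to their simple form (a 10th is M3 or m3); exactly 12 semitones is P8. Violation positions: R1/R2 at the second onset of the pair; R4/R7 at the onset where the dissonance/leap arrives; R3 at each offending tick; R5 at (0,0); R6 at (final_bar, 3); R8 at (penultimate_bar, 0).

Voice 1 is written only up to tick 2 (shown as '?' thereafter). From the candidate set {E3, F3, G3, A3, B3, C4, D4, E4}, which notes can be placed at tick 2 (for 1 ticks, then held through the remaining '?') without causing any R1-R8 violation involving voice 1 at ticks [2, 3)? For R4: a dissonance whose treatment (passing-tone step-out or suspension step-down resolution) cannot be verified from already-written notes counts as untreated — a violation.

{B3, C4, E3, E4, G3}

E3: legal
F3: violates R4
G3: legal
A3: violates R4
B3: legal
C4: legal
D4: violates R4
E4: legal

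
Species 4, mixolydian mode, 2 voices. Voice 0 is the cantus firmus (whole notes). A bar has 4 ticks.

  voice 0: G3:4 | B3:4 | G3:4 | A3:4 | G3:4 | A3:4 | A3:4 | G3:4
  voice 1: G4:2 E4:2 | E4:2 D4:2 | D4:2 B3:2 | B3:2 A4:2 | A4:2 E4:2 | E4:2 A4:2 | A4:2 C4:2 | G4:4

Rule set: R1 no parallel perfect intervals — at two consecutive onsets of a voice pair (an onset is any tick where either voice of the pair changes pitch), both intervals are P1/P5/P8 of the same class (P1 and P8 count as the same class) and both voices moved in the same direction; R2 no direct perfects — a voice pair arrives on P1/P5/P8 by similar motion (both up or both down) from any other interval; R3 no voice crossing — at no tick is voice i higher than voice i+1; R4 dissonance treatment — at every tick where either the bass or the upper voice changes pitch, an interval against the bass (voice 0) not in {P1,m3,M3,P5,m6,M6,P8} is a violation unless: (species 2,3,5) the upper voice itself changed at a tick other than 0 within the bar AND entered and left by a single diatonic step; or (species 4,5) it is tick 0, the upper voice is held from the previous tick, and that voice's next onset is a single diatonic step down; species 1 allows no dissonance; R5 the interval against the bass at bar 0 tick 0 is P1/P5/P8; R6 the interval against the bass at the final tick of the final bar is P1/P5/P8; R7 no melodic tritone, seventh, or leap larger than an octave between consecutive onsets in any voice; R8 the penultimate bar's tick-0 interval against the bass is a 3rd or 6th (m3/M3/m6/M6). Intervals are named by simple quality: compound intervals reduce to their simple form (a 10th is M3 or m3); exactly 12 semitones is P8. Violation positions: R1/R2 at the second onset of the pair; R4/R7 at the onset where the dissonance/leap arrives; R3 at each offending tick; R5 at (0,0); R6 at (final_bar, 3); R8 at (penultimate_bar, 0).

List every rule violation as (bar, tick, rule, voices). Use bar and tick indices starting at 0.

(3, 0, R4, (0, 1))
(3, 2, R7, (1,))
(4, 0, R4, (0, 1))
(6, 0, R8, (0, 1))

bar 0: v0=G3 v1=G4 downbeat P8
bar 1: v0=B3 v1=E4 downbeat P4
bar 2: v0=G3 v1=D4 downbeat P5
bar 3: v0=A3 v1=B3 downbeat M2
bar 4: v0=G3 v1=A4 downbeat M2
bar 5: v0=A3 v1=E4 downbeat P5
bar 6: v0=A3 v1=A4 downbeat P8
bar 7: v0=G3 v1=G4 downbeat P8
  -> R4 @ bar 3 tick 0 v(0, 1): A3/B3 M2 untreated
  -> R7 @ bar 3 tick 2 v(1,): B3->A4 leap 10st
  -> R4 @ bar 4 tick 0 v(0, 1): G3/A4 M2 untreated
  -> R8 @ bar 6 tick 0 v(0, 1): penult P8 not 3rd/6th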